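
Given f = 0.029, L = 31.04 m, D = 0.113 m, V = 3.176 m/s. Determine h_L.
Formula: h_L = f \frac{L}{D} \frac{V^2}{2g}
h_L = 0.029·(31.04/0.113)·3.176²/(2·9.81) = 4.095 m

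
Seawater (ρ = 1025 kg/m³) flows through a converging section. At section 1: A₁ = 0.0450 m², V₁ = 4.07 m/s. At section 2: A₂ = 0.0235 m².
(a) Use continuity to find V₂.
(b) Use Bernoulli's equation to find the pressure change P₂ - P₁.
(a) Continuity: A₁V₁=A₂V₂ -> V₂=A₁V₁/A₂=0.0450*4.07/0.0235=7.79 m/s
(b) Bernoulli: P₂-P₁=0.5*rho*(V₁^2-V₂^2)/1000=0.5*1025*(4.07^2-7.79^2)/1000=-22.61 kPa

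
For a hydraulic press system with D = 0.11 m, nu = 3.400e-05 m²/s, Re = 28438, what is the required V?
Formula: Re = \frac{V D}{\nu}
Substituting knowns: 28438 = V·0.11/3.400e-05
Solving for V: V = 28438·3.400e-05/0.11 = 8.79 m/s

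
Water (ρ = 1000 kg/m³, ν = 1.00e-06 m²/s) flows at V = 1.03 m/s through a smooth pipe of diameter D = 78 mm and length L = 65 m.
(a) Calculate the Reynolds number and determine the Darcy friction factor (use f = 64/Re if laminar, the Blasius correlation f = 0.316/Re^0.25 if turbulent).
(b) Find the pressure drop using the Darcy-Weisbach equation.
(a) Re = V·D/ν = 1.03·0.078/1.00e-06 = 80340 → turbulent (Re > 4000); f = 0.316/Re^0.25 = 0.316/80340^0.25 = 0.01877
(b) Darcy-Weisbach: ΔP = f·(L/D)·½ρV²/1000 = 0.01877·(65/0.078)·½·1000·1.03²/1000 = 8.297 kPa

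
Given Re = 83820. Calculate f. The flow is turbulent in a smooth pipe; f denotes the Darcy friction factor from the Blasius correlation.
Formula: f = \frac{0.316}{Re^{0.25}}
f = 0.316/83820^0.25 = 0.01857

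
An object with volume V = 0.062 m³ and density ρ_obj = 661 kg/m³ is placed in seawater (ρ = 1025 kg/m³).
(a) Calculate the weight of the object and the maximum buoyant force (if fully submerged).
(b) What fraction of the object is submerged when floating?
(a) W=rho_obj*g*V=661*9.81*0.062=402.0 N; F_B(max)=rho*g*V=1025*9.81*0.062=623.4 N
(b) Floating fraction=rho_obj/rho=661/1025=0.645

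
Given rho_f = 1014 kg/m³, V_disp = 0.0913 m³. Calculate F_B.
Formula: F_B = \rho_f g V_{disp}
F_B = 1014·9.81·0.0913 = 908.2 N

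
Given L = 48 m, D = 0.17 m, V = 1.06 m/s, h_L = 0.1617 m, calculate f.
Formula: h_L = f \frac{L}{D} \frac{V^2}{2g}
Substituting knowns: 0.1617 = f·(48/0.17)·1.06²/(2·9.81)
Solving for f: f = 0.1617·2·9.81/((48/0.17)·1.06²) = 0.01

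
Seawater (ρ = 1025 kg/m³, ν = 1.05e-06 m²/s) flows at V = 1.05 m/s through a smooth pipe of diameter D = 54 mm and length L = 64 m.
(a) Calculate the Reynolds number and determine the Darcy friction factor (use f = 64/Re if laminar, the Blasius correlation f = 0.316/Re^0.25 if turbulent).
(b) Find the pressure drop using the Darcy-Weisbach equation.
(a) Re = V·D/ν = 1.05·0.054/1.05e-06 = 54000 → turbulent (Re > 4000); f = 0.316/Re^0.25 = 0.316/54000^0.25 = 0.020729
(b) Darcy-Weisbach: ΔP = f·(L/D)·½ρV²/1000 = 0.020729·(64/0.054)·½·1025·1.05²/1000 = 13.88 kPa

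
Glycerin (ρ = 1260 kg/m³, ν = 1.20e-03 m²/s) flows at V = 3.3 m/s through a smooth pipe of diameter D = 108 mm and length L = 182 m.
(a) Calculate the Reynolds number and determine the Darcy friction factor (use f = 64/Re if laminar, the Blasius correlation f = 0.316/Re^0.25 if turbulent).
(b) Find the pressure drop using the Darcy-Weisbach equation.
(a) Re = V·D/ν = 3.3·0.108/1.20e-03 = 297 → laminar (Re < 2300); f = 64/Re = 64/297 = 0.21549
(b) Darcy-Weisbach: ΔP = f·(L/D)·½ρV²/1000 = 0.21549·(182/0.108)·½·1260·3.3²/1000 = 2491 kPa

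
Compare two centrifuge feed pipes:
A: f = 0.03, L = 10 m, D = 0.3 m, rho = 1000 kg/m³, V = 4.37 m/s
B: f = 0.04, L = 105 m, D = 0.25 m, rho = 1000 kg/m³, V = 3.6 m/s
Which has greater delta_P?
delta_P(A) = 9.548 kPa, delta_P(B) = 108.9 kPa. Answer: B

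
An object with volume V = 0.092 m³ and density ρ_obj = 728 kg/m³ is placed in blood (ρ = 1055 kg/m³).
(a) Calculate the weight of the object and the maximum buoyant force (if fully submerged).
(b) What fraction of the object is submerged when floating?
(a) W=rho_obj*g*V=728*9.81*0.092=657.0 N; F_B(max)=rho*g*V=1055*9.81*0.092=952.2 N
(b) Floating fraction=rho_obj/rho=728/1055=0.690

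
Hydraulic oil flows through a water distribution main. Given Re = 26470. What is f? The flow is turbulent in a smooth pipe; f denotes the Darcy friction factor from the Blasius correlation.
Formula: f = \frac{0.316}{Re^{0.25}}
f = 0.316/26470^0.25 = 0.02477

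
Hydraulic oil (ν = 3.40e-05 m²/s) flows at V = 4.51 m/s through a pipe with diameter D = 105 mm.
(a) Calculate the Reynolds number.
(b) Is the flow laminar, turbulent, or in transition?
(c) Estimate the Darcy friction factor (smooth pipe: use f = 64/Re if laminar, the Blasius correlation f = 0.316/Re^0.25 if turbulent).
(a) Re = V·D/ν = 4.51·0.105/3.40e-05 = 13928
(b) Flow regime: turbulent (Re > 4000)
(c) Friction factor: f = 0.316/Re^0.25 = 0.316/13928^0.25 = 0.02909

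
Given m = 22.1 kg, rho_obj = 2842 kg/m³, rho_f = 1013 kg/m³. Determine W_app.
Formula: W_{app} = mg\left(1 - \frac{\rho_f}{\rho_{obj}}\right)
W_app = 22.1·9.81·(1 − 1013/2842) = 139.5 N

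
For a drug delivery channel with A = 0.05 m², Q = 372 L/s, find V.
Formula: Q = A V
Substituting knowns: 372 = 0.05·V·1000
Solving for V: V = (372/1000)/0.05 = 7.44 m/s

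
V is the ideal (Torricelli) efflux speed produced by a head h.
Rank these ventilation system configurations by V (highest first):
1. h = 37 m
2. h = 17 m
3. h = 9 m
Case 1: V = 26.94 m/s
Case 2: V = 18.26 m/s
Case 3: V = 13.29 m/s
Ranking (highest first): 1, 2, 3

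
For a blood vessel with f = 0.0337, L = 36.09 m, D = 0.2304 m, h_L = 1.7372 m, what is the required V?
Formula: h_L = f \frac{L}{D} \frac{V^2}{2g}
Substituting knowns: 1.7372 = 0.0337·(36.09/0.2304)·V²/(2·9.81)
Solving for V: V = √(1.7372·2·9.81/(0.0337·(36.09/0.2304))) = 2.541 m/s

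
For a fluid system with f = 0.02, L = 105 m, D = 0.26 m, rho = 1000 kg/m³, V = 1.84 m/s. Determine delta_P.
Formula: \Delta P = f \frac{L}{D} \frac{\rho V^2}{2}
delta_P = 0.02·(105/0.26)·0.5·1000·1.84²/1000 = 13.67 kPa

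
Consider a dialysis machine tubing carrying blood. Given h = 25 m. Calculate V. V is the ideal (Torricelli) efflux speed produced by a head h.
Formula: V = \sqrt{2 g h}
V = √(2·9.81·25) = 22.15 m/s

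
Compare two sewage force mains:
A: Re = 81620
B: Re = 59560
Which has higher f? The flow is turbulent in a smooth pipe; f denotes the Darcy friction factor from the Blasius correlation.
f(A) = 0.0187, f(B) = 0.02023. Answer: B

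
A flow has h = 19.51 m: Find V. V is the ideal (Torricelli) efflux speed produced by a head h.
Formula: V = \sqrt{2 g h}
V = √(2·9.81·19.51) = 19.56 m/s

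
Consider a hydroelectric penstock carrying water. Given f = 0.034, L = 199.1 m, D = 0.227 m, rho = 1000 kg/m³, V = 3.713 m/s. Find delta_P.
Formula: \Delta P = f \frac{L}{D} \frac{\rho V^2}{2}
delta_P = 0.034·(199.1/0.227)·0.5·1000·3.713²/1000 = 205.6 kPa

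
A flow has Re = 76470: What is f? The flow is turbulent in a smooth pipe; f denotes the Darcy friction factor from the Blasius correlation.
Formula: f = \frac{0.316}{Re^{0.25}}
f = 0.316/76470^0.25 = 0.019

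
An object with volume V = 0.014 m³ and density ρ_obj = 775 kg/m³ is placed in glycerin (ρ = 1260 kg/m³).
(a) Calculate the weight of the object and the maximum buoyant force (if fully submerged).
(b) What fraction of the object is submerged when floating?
(a) W=rho_obj*g*V=775*9.81*0.014=106.4 N; F_B(max)=rho*g*V=1260*9.81*0.014=173.0 N
(b) Floating fraction=rho_obj/rho=775/1260=0.615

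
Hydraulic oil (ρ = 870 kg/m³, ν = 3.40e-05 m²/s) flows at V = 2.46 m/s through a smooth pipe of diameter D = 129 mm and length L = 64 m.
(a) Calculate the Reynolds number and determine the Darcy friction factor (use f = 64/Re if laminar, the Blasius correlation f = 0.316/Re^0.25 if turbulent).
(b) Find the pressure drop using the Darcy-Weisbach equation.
(a) Re = V·D/ν = 2.46·0.129/3.40e-05 = 9333.5 → turbulent (Re > 4000); f = 0.316/Re^0.25 = 0.316/9333.5^0.25 = 0.03215
(b) Darcy-Weisbach: ΔP = f·(L/D)·½ρV²/1000 = 0.03215·(64/0.129)·½·870·2.46²/1000 = 41.99 kPa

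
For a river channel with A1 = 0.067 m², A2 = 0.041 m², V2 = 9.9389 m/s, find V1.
Formula: V_2 = \frac{A_1 V_1}{A_2}
Substituting knowns: 9.9389 = 0.067·V1/0.041
Solving for V1: V1 = 9.9389·0.041/0.067 = 6.082 m/s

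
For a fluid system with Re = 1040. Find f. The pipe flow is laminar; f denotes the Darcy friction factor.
Formula: f = \frac{64}{Re}
f = 64/1040 = 0.06154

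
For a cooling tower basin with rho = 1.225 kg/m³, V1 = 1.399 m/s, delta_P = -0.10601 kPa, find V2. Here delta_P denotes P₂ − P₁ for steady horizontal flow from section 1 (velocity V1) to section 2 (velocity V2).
Formula: \Delta P = \frac{1}{2} \rho (V_1^2 - V_2^2)
Substituting knowns: -0.10601 = 0.5·1.225·(1.399² − V2²)/1000
Solving for V2: V2 = √(1.399² − 2·(-0.10601·1000)/1.225) = 13.23 m/s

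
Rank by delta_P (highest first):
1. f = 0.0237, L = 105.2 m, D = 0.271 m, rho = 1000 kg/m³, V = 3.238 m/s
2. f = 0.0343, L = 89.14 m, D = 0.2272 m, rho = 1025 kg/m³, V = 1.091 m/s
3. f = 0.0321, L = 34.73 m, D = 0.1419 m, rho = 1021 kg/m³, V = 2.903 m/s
Case 1: delta_P = 48.23 kPa
Case 2: delta_P = 8.209 kPa
Case 3: delta_P = 33.8 kPa
Ranking (highest first): 1, 3, 2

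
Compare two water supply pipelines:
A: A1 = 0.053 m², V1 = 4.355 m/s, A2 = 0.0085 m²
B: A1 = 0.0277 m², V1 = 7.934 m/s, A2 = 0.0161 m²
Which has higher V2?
V2(A) = 27.15 m/s, V2(B) = 13.65 m/s. Answer: A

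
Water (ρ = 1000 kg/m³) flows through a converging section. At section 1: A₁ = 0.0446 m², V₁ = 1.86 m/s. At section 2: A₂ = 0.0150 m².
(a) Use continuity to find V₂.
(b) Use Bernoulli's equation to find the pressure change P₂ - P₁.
(a) Continuity: A₁V₁=A₂V₂ -> V₂=A₁V₁/A₂=0.0446*1.86/0.0150=5.53 m/s
(b) Bernoulli: P₂-P₁=0.5*rho*(V₁^2-V₂^2)/1000=0.5*1000*(1.86^2-5.53^2)/1000=-13.56 kPa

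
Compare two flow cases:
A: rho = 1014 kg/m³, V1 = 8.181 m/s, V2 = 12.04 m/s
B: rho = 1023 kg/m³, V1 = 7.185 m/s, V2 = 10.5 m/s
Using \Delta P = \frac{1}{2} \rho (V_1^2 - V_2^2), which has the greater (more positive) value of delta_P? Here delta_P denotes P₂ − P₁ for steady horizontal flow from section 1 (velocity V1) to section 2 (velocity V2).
delta_P(A) = -39.56 kPa, delta_P(B) = -29.99 kPa. Answer: B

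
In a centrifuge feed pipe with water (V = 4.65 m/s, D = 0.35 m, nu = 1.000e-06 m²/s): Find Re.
Formula: Re = \frac{V D}{\nu}
Re = 4.65·0.35/1.000e-06 = 1.628e+06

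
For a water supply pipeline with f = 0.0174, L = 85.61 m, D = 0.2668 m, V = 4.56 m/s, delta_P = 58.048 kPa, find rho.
Formula: \Delta P = f \frac{L}{D} \frac{\rho V^2}{2}
Substituting knowns: 58.048 = 0.0174·(85.61/0.2668)·0.5·rho·4.56²/1000
Solving for rho: rho = (58.048·1000)/(0.0174·(85.61/0.2668)·0.5·4.56²) = 1000 kg/m³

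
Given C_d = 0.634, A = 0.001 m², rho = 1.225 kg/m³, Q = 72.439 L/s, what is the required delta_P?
Formula: Q = C_d A \sqrt{\frac{2 \Delta P}{\rho}}
Substituting knowns: 72.439 = 0.634·0.001·√(2·(delta_P·1000)/1.225)·1000
Solving for delta_P: delta_P = ((72.439/1000)/(0.634·0.001))²·1.225/2/1000 = 7.996 kPa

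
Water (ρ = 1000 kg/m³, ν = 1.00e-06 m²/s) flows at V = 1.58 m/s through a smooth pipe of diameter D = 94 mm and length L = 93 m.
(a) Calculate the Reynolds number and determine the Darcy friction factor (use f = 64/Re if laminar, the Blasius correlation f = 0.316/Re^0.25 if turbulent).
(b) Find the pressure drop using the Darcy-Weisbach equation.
(a) Re = V·D/ν = 1.58·0.094/1.00e-06 = 148520 → turbulent (Re > 4000); f = 0.316/Re^0.25 = 0.316/148520^0.25 = 0.016097 (Blasius is strictly valid for Re ≲ 1e5; used here as the smooth-pipe estimate the problem specifies)
(b) Darcy-Weisbach: ΔP = f·(L/D)·½ρV²/1000 = 0.016097·(93/0.094)·½·1000·1.58²/1000 = 19.88 kPa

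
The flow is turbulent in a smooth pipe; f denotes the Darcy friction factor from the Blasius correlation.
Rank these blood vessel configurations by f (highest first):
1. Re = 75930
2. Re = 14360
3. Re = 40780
Case 1: f = 0.01904
Case 2: f = 0.02887
Case 3: f = 0.02224
Ranking (highest first): 2, 3, 1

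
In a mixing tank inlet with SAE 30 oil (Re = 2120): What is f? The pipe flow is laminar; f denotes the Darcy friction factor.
Formula: f = \frac{64}{Re}
f = 64/2120 = 0.03019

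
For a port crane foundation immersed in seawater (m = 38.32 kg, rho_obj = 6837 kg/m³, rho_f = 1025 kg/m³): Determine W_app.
Formula: W_{app} = mg\left(1 - \frac{\rho_f}{\rho_{obj}}\right)
W_app = 38.32·9.81·(1 − 1025/6837) = 319.6 N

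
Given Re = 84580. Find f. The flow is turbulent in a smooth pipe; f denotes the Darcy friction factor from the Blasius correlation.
Formula: f = \frac{0.316}{Re^{0.25}}
f = 0.316/84580^0.25 = 0.01853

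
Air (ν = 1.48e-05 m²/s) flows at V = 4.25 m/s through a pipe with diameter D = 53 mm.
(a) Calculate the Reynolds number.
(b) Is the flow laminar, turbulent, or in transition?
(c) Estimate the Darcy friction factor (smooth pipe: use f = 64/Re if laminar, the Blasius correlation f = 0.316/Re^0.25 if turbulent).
(a) Re = V·D/ν = 4.25·0.053/1.48e-05 = 15220
(b) Flow regime: turbulent (Re > 4000)
(c) Friction factor: f = 0.316/Re^0.25 = 0.316/15220^0.25 = 0.02845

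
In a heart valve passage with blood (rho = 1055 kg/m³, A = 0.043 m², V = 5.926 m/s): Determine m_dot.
Formula: \dot{m} = \rho A V
m_dot = 1055·0.043·5.926 = 268.8 kg/s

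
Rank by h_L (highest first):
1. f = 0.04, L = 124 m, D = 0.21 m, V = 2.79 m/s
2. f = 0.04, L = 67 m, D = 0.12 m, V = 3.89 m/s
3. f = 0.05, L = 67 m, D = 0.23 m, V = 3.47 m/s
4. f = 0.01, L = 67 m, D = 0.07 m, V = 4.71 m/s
Case 1: h_L = 9.371 m
Case 2: h_L = 17.22 m
Case 3: h_L = 8.939 m
Case 4: h_L = 10.82 m
Ranking (highest first): 2, 4, 1, 3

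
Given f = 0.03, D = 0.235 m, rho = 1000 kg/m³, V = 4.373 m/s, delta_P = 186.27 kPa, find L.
Formula: \Delta P = f \frac{L}{D} \frac{\rho V^2}{2}
Substituting knowns: 186.27 = 0.03·(L/0.235)·0.5·1000·4.373²/1000
Solving for L: L = (186.27·1000)·0.235/(0.03·0.5·1000·4.373²) = 152.6 m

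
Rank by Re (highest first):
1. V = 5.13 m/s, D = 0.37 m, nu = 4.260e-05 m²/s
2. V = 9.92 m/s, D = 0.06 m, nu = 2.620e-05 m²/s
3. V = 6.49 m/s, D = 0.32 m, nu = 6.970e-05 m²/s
Case 1: Re = 44556
Case 2: Re = 22718
Case 3: Re = 29796
Ranking (highest first): 1, 3, 2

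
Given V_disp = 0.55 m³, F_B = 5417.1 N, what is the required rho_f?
Formula: F_B = \rho_f g V_{disp}
Substituting knowns: 5417.1 = rho_f·9.81·0.55
Solving for rho_f: rho_f = 5417.1/(9.81·0.55) = 1004 kg/m³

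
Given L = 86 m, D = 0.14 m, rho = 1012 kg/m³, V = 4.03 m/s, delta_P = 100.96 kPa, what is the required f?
Formula: \Delta P = f \frac{L}{D} \frac{\rho V^2}{2}
Substituting knowns: 100.96 = f·(86/0.14)·0.5·1012·4.03²/1000
Solving for f: f = (100.96·1000)/((86/0.14)·0.5·1012·4.03²) = 0.02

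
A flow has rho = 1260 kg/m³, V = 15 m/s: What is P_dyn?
Formula: P_{dyn} = \frac{1}{2} \rho V^2
P_dyn = 0.5·1260·15²/1000 = 141.8 kPa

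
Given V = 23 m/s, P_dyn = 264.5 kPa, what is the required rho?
Formula: P_{dyn} = \frac{1}{2} \rho V^2
Substituting knowns: 264.5 = 0.5·rho·23²/1000
Solving for rho: rho = 2·(264.5·1000)/23² = 1000 kg/m³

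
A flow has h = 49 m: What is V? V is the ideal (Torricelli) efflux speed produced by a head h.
Formula: V = \sqrt{2 g h}
V = √(2·9.81·49) = 31.01 m/s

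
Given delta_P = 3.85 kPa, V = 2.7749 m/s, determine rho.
Formula: V = \sqrt{\frac{2 \Delta P}{\rho}}
Substituting knowns: 2.7749 = √(2·(3.85·1000)/rho)
Solving for rho: rho = 2·(3.85·1000)/2.7749² = 1000 kg/m³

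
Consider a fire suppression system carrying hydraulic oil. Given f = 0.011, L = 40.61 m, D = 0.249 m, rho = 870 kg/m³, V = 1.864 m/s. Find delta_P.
Formula: \Delta P = f \frac{L}{D} \frac{\rho V^2}{2}
delta_P = 0.011·(40.61/0.249)·0.5·870·1.864²/1000 = 2.711 kPa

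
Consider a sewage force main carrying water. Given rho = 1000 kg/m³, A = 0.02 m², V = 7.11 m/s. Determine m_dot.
Formula: \dot{m} = \rho A V
m_dot = 1000·0.02·7.11 = 142.2 kg/s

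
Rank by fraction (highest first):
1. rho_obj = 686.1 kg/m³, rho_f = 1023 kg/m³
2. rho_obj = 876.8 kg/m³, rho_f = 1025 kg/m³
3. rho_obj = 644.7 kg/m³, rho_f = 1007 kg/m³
Case 1: fraction = 0.6707
Case 2: fraction = 0.8554
Case 3: fraction = 0.6402
Ranking (highest first): 2, 1, 3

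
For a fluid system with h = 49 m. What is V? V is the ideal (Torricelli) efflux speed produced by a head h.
Formula: V = \sqrt{2 g h}
V = √(2·9.81·49) = 31.01 m/s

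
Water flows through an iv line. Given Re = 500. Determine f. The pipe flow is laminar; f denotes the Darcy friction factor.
Formula: f = \frac{64}{Re}
f = 64/500 = 0.128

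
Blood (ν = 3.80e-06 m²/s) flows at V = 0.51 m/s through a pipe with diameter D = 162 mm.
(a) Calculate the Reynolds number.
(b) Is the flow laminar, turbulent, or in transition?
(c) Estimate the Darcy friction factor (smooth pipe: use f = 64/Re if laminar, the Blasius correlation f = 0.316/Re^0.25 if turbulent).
(a) Re = V·D/ν = 0.51·0.162/3.80e-06 = 21742
(b) Flow regime: turbulent (Re > 4000)
(c) Friction factor: f = 0.316/Re^0.25 = 0.316/21742^0.25 = 0.02602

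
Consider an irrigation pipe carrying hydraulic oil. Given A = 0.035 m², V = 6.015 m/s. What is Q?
Formula: Q = A V
Q = 0.035·6.015·1000 = 210.5 L/s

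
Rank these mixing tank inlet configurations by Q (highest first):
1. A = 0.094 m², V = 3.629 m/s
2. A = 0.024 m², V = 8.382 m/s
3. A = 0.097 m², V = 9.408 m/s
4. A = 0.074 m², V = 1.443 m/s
Case 1: Q = 341.1 L/s
Case 2: Q = 201.2 L/s
Case 3: Q = 912.6 L/s
Case 4: Q = 106.8 L/s
Ranking (highest first): 3, 1, 2, 4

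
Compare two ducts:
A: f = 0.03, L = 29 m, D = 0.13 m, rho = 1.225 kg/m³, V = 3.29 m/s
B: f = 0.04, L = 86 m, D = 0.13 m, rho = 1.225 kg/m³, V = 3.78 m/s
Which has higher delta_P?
delta_P(A) = 0.04437 kPa, delta_P(B) = 0.2316 kPa. Answer: B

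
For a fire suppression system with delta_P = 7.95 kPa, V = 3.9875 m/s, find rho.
Formula: V = \sqrt{\frac{2 \Delta P}{\rho}}
Substituting knowns: 3.9875 = √(2·(7.95·1000)/rho)
Solving for rho: rho = 2·(7.95·1000)/3.9875² = 1000 kg/m³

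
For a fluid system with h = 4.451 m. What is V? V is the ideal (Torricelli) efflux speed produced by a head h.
Formula: V = \sqrt{2 g h}
V = √(2·9.81·4.451) = 9.345 m/s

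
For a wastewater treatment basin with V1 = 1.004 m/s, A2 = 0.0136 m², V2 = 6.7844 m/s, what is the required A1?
Formula: V_2 = \frac{A_1 V_1}{A_2}
Substituting knowns: 6.7844 = A1·1.004/0.0136
Solving for A1: A1 = 6.7844·0.0136/1.004 = 0.0919 m²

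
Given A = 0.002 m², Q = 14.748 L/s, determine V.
Formula: Q = A V
Substituting knowns: 14.748 = 0.002·V·1000
Solving for V: V = (14.748/1000)/0.002 = 7.374 m/s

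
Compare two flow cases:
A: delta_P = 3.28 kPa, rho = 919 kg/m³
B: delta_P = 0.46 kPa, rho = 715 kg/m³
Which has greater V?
V(A) = 2.672 m/s, V(B) = 1.134 m/s. Answer: A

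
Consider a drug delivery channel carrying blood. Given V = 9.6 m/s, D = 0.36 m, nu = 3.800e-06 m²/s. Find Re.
Formula: Re = \frac{V D}{\nu}
Re = 9.6·0.36/3.800e-06 = 909474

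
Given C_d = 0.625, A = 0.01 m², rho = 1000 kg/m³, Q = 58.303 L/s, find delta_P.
Formula: Q = C_d A \sqrt{\frac{2 \Delta P}{\rho}}
Substituting knowns: 58.303 = 0.625·0.01·√(2·(delta_P·1000)/1000)·1000
Solving for delta_P: delta_P = ((58.303/1000)/(0.625·0.01))²·1000/2/1000 = 43.51 kPa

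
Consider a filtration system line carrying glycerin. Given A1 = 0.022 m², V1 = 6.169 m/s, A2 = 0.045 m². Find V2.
Formula: V_2 = \frac{A_1 V_1}{A_2}
V2 = 0.022·6.169/0.045 = 3.016 m/s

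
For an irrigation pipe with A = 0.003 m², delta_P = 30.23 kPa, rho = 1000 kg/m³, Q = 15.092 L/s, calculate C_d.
Formula: Q = C_d A \sqrt{\frac{2 \Delta P}{\rho}}
Substituting knowns: 15.092 = C_d·0.003·√(2·(30.23·1000)/1000)·1000
Solving for C_d: C_d = (15.092/1000)/(0.003·√(2·(30.23·1000)/1000)) = 0.647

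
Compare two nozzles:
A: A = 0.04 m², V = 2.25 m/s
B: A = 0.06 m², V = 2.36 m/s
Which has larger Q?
Q(A) = 90 L/s, Q(B) = 141.6 L/s. Answer: B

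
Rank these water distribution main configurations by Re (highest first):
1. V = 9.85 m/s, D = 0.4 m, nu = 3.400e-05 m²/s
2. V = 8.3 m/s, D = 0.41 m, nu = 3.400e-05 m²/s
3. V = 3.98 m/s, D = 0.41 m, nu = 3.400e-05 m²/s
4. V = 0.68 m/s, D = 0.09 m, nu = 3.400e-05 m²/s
Case 1: Re = 115882
Case 2: Re = 100088
Case 3: Re = 47994
Case 4: Re = 1800
Ranking (highest first): 1, 2, 3, 4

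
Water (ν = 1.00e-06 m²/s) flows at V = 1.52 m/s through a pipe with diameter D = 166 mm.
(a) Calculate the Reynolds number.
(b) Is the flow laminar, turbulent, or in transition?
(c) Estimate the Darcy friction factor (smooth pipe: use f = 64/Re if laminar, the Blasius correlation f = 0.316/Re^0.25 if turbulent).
(a) Re = V·D/ν = 1.52·0.166/1.00e-06 = 252320
(b) Flow regime: turbulent (Re > 4000)
(c) Friction factor: f = 0.316/Re^0.25 = 0.316/252320^0.25 = 0.0141 (Blasius is strictly valid for Re ≲ 1e5; used here as the smooth-pipe estimate the problem specifies)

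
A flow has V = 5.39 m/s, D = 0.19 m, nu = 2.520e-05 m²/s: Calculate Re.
Formula: Re = \frac{V D}{\nu}
Re = 5.39·0.19/2.520e-05 = 40639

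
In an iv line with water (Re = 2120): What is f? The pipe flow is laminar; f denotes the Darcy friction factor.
Formula: f = \frac{64}{Re}
f = 64/2120 = 0.03019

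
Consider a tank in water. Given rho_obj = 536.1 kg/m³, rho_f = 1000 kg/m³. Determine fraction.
Formula: f_{sub} = \frac{\rho_{obj}}{\rho_f}
fraction = 536.1/1000 = 0.5361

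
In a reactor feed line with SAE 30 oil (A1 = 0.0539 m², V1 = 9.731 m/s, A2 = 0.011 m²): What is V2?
Formula: V_2 = \frac{A_1 V_1}{A_2}
V2 = 0.0539·9.731/0.011 = 47.68 m/s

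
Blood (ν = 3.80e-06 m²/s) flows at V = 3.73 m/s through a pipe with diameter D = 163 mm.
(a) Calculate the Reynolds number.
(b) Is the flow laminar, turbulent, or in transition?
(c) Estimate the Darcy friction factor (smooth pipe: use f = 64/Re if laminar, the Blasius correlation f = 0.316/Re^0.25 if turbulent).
(a) Re = V·D/ν = 3.73·0.163/3.80e-06 = 160000
(b) Flow regime: turbulent (Re > 4000)
(c) Friction factor: f = 0.316/Re^0.25 = 0.316/160000^0.25 = 0.0158 (Blasius is strictly valid for Re ≲ 1e5; used here as the smooth-pipe estimate the problem specifies)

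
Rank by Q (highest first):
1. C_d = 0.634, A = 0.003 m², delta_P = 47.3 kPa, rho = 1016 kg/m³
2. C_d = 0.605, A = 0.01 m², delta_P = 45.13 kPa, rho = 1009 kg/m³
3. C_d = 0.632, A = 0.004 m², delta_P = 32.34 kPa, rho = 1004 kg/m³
Case 1: Q = 18.35 L/s
Case 2: Q = 57.22 L/s
Case 3: Q = 20.29 L/s
Ranking (highest first): 2, 3, 1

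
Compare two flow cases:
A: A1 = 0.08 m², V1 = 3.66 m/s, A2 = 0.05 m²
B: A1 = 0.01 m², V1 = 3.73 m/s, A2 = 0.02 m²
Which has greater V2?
V2(A) = 5.856 m/s, V2(B) = 1.865 m/s. Answer: A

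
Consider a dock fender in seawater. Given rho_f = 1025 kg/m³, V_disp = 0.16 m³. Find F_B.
Formula: F_B = \rho_f g V_{disp}
F_B = 1025·9.81·0.16 = 1609 N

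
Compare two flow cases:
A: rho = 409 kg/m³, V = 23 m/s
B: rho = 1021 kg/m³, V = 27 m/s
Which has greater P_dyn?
P_dyn(A) = 108.2 kPa, P_dyn(B) = 372.2 kPa. Answer: B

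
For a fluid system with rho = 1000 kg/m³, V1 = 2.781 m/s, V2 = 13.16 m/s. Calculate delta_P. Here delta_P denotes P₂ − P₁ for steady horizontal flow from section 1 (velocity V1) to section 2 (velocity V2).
Formula: \Delta P = \frac{1}{2} \rho (V_1^2 - V_2^2)
delta_P = 0.5·1000·(2.781² − 13.16²)/1000 = -82.73 kPa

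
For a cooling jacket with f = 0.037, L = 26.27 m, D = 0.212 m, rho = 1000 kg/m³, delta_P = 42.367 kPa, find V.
Formula: \Delta P = f \frac{L}{D} \frac{\rho V^2}{2}
Substituting knowns: 42.367 = 0.037·(26.27/0.212)·0.5·1000·V²/1000
Solving for V: V = √((42.367·1000)/(0.037·(26.27/0.212)·0.5·1000)) = 4.299 m/s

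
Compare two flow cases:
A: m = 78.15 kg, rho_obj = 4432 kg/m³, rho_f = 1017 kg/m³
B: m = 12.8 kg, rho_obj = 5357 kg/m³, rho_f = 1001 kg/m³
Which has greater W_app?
W_app(A) = 590.7 N, W_app(B) = 102.1 N. Answer: A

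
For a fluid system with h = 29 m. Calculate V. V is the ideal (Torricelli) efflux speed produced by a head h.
Formula: V = \sqrt{2 g h}
V = √(2·9.81·29) = 23.85 m/s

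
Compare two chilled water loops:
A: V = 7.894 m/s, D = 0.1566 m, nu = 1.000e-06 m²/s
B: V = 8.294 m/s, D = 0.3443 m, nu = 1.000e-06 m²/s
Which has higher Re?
Re(A) = 1.236e+06, Re(B) = 2.856e+06. Answer: B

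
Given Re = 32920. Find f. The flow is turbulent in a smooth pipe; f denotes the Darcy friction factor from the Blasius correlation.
Formula: f = \frac{0.316}{Re^{0.25}}
f = 0.316/32920^0.25 = 0.02346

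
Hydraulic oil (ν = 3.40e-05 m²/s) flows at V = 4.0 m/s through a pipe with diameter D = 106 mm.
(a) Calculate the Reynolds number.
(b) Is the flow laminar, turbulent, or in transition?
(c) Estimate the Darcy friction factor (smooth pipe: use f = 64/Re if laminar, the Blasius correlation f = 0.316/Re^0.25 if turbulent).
(a) Re = V·D/ν = 4.0·0.106/3.40e-05 = 12471
(b) Flow regime: turbulent (Re > 4000)
(c) Friction factor: f = 0.316/Re^0.25 = 0.316/12471^0.25 = 0.0299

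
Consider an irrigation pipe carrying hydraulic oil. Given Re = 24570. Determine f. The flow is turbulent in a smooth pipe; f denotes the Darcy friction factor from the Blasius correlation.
Formula: f = \frac{0.316}{Re^{0.25}}
f = 0.316/24570^0.25 = 0.02524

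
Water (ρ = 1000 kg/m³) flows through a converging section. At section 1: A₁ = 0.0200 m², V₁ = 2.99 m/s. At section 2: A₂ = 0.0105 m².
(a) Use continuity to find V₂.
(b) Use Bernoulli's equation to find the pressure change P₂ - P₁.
(a) Continuity: A₁V₁=A₂V₂ -> V₂=A₁V₁/A₂=0.0200*2.99/0.0105=5.70 m/s
(b) Bernoulli: P₂-P₁=0.5*rho*(V₁^2-V₂^2)/1000=0.5*1000*(2.99^2-5.70^2)/1000=-11.77 kPa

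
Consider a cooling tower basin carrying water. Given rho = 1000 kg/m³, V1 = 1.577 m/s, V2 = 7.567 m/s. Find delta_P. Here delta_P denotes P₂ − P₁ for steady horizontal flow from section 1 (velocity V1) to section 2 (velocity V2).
Formula: \Delta P = \frac{1}{2} \rho (V_1^2 - V_2^2)
delta_P = 0.5·1000·(1.577² − 7.567²)/1000 = -27.39 kPa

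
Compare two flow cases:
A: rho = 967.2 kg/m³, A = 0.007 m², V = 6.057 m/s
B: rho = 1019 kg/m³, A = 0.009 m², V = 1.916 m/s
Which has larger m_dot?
m_dot(A) = 41.01 kg/s, m_dot(B) = 17.57 kg/s. Answer: A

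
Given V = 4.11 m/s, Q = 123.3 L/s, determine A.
Formula: Q = A V
Substituting knowns: 123.3 = A·4.11·1000
Solving for A: A = (123.3/1000)/4.11 = 0.03 m²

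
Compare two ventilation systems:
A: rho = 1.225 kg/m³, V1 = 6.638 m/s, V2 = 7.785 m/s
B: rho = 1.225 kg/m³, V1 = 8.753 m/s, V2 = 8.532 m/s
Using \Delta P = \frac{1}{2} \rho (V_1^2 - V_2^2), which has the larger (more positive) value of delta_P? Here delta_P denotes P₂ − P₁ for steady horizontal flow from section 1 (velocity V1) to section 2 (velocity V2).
delta_P(A) = -0.01013 kPa, delta_P(B) = 0.00234 kPa. Answer: B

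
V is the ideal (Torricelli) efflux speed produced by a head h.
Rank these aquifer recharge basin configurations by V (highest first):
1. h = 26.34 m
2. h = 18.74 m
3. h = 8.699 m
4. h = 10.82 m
Case 1: V = 22.73 m/s
Case 2: V = 19.17 m/s
Case 3: V = 13.06 m/s
Case 4: V = 14.57 m/s
Ranking (highest first): 1, 2, 4, 3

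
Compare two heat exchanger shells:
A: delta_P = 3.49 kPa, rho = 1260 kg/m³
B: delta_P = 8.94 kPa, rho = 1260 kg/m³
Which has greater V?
V(A) = 2.354 m/s, V(B) = 3.767 m/s. Answer: B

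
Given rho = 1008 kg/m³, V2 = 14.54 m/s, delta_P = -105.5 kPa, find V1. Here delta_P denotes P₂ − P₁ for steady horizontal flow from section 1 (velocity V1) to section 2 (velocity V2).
Formula: \Delta P = \frac{1}{2} \rho (V_1^2 - V_2^2)
Substituting knowns: -105.5 = 0.5·1008·(V1² − 14.54²)/1000
Solving for V1: V1 = √(14.54² + 2·(-105.5·1000)/1008) = 1.444 m/s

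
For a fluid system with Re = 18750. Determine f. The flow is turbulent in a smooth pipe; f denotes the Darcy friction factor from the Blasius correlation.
Formula: f = \frac{0.316}{Re^{0.25}}
f = 0.316/18750^0.25 = 0.027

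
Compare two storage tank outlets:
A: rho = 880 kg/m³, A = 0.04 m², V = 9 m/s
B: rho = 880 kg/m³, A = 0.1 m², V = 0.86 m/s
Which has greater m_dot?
m_dot(A) = 316.8 kg/s, m_dot(B) = 75.68 kg/s. Answer: A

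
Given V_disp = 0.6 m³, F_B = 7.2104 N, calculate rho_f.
Formula: F_B = \rho_f g V_{disp}
Substituting knowns: 7.2104 = rho_f·9.81·0.6
Solving for rho_f: rho_f = 7.2104/(9.81·0.6) = 1.225 kg/m³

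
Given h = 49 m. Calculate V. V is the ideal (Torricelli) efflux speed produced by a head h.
Formula: V = \sqrt{2 g h}
V = √(2·9.81·49) = 31.01 m/s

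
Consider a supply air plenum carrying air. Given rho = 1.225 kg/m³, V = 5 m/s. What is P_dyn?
Formula: P_{dyn} = \frac{1}{2} \rho V^2
P_dyn = 0.5·1.225·5²/1000 = 0.01531 kPa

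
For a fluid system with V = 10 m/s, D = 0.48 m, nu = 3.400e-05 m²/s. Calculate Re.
Formula: Re = \frac{V D}{\nu}
Re = 10·0.48/3.400e-05 = 141176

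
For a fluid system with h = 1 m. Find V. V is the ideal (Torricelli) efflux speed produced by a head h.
Formula: V = \sqrt{2 g h}
V = √(2·9.81·1) = 4.429 m/s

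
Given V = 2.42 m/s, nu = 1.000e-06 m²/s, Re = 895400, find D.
Formula: Re = \frac{V D}{\nu}
Substituting knowns: 895400 = 2.42·D/1.000e-06
Solving for D: D = 895400·1.000e-06/2.42 = 0.37 m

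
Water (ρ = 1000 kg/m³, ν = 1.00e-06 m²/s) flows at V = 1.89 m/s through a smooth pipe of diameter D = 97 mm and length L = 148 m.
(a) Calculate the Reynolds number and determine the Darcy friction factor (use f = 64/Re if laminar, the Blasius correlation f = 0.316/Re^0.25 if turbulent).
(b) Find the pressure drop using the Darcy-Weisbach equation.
(a) Re = V·D/ν = 1.89·0.097/1.00e-06 = 183330 → turbulent (Re > 4000); f = 0.316/Re^0.25 = 0.316/183330^0.25 = 0.015271 (Blasius is strictly valid for Re ≲ 1e5; used here as the smooth-pipe estimate the problem specifies)
(b) Darcy-Weisbach: ΔP = f·(L/D)·½ρV²/1000 = 0.015271·(148/0.097)·½·1000·1.89²/1000 = 41.62 kPa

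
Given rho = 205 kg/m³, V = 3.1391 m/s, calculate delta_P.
Formula: V = \sqrt{\frac{2 \Delta P}{\rho}}
Substituting knowns: 3.1391 = √(2·(delta_P·1000)/205)
Solving for delta_P: delta_P = 3.1391²·205/2/1000 = 1.01 kPa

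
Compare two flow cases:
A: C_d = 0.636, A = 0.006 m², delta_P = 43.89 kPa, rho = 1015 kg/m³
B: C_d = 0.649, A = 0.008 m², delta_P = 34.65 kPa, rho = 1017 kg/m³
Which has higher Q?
Q(A) = 35.49 L/s, Q(B) = 42.86 L/s. Answer: B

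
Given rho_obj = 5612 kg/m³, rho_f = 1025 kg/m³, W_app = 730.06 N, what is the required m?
Formula: W_{app} = mg\left(1 - \frac{\rho_f}{\rho_{obj}}\right)
Substituting knowns: 730.06 = m·9.81·(1 − 1025/5612)
Solving for m: m = 730.06/(9.81·(1 − 1025/5612)) = 91.05 kg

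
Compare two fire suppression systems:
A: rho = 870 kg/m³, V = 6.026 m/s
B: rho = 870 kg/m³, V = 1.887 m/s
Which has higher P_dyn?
P_dyn(A) = 15.8 kPa, P_dyn(B) = 1.549 kPa. Answer: A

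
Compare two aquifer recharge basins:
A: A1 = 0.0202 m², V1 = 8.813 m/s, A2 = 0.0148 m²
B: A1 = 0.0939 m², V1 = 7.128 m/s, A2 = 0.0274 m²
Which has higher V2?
V2(A) = 12.03 m/s, V2(B) = 24.43 m/s. Answer: B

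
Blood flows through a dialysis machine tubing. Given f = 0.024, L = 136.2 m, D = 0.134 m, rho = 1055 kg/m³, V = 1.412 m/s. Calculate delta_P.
Formula: \Delta P = f \frac{L}{D} \frac{\rho V^2}{2}
delta_P = 0.024·(136.2/0.134)·0.5·1055·1.412²/1000 = 25.66 kPa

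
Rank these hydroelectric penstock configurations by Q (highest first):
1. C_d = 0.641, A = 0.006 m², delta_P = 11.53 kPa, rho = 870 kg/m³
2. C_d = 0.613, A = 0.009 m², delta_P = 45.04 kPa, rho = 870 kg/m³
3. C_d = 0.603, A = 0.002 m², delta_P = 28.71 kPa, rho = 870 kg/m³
Case 1: Q = 19.8 L/s
Case 2: Q = 56.14 L/s
Case 3: Q = 9.798 L/s
Ranking (highest first): 2, 1, 3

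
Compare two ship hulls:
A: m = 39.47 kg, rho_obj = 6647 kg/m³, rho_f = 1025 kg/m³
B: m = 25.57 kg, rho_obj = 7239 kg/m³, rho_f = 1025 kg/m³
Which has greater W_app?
W_app(A) = 327.5 N, W_app(B) = 215.3 N. Answer: A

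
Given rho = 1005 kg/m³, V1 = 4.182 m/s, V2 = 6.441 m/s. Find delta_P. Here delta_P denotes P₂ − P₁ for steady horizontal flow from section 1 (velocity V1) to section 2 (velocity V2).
Formula: \Delta P = \frac{1}{2} \rho (V_1^2 - V_2^2)
delta_P = 0.5·1005·(4.182² − 6.441²)/1000 = -12.06 kPa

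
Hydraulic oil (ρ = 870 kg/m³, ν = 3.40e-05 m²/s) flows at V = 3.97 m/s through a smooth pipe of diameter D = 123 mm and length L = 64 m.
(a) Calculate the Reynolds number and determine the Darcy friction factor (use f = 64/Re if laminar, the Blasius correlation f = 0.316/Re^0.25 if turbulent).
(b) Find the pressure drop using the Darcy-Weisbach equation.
(a) Re = V·D/ν = 3.97·0.123/3.40e-05 = 14362 → turbulent (Re > 4000); f = 0.316/Re^0.25 = 0.316/14362^0.25 = 0.028866
(b) Darcy-Weisbach: ΔP = f·(L/D)·½ρV²/1000 = 0.028866·(64/0.123)·½·870·3.97²/1000 = 103 kPa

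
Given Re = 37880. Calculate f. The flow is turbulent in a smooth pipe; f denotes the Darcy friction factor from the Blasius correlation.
Formula: f = \frac{0.316}{Re^{0.25}}
f = 0.316/37880^0.25 = 0.02265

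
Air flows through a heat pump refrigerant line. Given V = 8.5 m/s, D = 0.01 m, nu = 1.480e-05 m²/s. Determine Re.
Formula: Re = \frac{V D}{\nu}
Re = 8.5·0.01/1.480e-05 = 5743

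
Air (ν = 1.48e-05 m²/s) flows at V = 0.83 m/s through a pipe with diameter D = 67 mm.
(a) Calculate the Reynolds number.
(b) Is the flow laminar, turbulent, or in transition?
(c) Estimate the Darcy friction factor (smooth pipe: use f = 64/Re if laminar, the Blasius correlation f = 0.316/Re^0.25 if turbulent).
(a) Re = V·D/ν = 0.83·0.067/1.48e-05 = 3757.4
(b) Flow regime: transition (2300 ≤ Re ≤ 4000)
(c) Friction factor: f ≈ 0.04 (transitional regime, no simple correlation)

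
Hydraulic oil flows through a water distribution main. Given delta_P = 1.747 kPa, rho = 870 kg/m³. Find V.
Formula: V = \sqrt{\frac{2 \Delta P}{\rho}}
V = √(2·(1.747·1000)/870) = 2.004 m/s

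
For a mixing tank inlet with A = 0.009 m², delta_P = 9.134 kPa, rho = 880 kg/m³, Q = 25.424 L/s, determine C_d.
Formula: Q = C_d A \sqrt{\frac{2 \Delta P}{\rho}}
Substituting knowns: 25.424 = C_d·0.009·√(2·(9.134·1000)/880)·1000
Solving for C_d: C_d = (25.424/1000)/(0.009·√(2·(9.134·1000)/880)) = 0.62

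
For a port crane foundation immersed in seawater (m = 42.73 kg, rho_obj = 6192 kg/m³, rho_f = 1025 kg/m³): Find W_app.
Formula: W_{app} = mg\left(1 - \frac{\rho_f}{\rho_{obj}}\right)
W_app = 42.73·9.81·(1 − 1025/6192) = 349.8 N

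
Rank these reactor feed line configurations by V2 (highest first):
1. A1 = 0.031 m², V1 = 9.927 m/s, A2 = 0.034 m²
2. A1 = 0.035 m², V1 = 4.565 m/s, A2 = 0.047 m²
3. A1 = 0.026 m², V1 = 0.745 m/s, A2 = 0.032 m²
Case 1: V2 = 9.051 m/s
Case 2: V2 = 3.399 m/s
Case 3: V2 = 0.6053 m/s
Ranking (highest first): 1, 2, 3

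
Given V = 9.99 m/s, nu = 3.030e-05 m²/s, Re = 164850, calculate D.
Formula: Re = \frac{V D}{\nu}
Substituting knowns: 164850 = 9.99·D/3.030e-05
Solving for D: D = 164850·3.030e-05/9.99 = 0.5 m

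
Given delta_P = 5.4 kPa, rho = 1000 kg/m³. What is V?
Formula: V = \sqrt{\frac{2 \Delta P}{\rho}}
V = √(2·(5.4·1000)/1000) = 3.286 m/s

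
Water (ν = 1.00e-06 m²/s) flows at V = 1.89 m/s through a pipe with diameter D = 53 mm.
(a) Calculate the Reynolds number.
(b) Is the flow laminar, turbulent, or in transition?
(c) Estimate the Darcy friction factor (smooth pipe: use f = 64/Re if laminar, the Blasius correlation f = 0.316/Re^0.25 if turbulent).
(a) Re = V·D/ν = 1.89·0.053/1.00e-06 = 100170
(b) Flow regime: turbulent (Re > 4000)
(c) Friction factor: f = 0.316/Re^0.25 = 0.316/100170^0.25 = 0.01776 (Blasius is strictly valid for Re ≲ 1e5; used here as the smooth-pipe estimate the problem specifies)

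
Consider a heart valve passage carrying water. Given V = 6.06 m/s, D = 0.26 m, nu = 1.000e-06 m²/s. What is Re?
Formula: Re = \frac{V D}{\nu}
Re = 6.06·0.26/1.000e-06 = 1.576e+06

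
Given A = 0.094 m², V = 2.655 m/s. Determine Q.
Formula: Q = A V
Q = 0.094·2.655·1000 = 249.6 L/s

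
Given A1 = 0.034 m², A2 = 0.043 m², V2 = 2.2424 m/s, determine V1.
Formula: V_2 = \frac{A_1 V_1}{A_2}
Substituting knowns: 2.2424 = 0.034·V1/0.043
Solving for V1: V1 = 2.2424·0.043/0.034 = 2.836 m/s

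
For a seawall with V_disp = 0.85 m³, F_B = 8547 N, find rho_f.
Formula: F_B = \rho_f g V_{disp}
Substituting knowns: 8547 = rho_f·9.81·0.85
Solving for rho_f: rho_f = 8547/(9.81·0.85) = 1025 kg/m³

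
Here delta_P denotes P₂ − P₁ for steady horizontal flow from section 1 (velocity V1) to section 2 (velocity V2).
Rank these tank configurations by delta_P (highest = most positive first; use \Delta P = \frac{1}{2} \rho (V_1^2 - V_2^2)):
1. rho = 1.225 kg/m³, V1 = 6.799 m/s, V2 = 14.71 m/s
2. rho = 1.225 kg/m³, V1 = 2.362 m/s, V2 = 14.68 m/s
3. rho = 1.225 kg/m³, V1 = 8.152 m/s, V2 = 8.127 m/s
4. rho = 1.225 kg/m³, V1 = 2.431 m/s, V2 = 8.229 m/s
Case 1: delta_P = -0.1042 kPa
Case 2: delta_P = -0.1286 kPa
Case 3: delta_P = 0.0002493 kPa
Case 4: delta_P = -0.03786 kPa
Ranking (highest first): 3, 4, 1, 2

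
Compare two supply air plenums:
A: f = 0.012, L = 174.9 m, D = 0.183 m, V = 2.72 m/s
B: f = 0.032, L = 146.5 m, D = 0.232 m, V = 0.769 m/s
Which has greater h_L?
h_L(A) = 4.325 m, h_L(B) = 0.6091 m. Answer: A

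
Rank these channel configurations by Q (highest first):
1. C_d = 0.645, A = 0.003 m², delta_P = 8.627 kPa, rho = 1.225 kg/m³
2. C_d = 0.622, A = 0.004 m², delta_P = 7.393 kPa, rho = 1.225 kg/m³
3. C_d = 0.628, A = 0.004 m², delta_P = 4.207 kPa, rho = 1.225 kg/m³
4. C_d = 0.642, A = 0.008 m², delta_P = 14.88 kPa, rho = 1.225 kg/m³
Case 1: Q = 229.6 L/s
Case 2: Q = 273.3 L/s
Case 3: Q = 208.2 L/s
Case 4: Q = 800.5 L/s
Ranking (highest first): 4, 2, 1, 3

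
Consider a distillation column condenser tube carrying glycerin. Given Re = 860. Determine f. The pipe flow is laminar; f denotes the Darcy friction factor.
Formula: f = \frac{64}{Re}
f = 64/860 = 0.07442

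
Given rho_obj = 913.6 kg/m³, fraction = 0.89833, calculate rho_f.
Formula: f_{sub} = \frac{\rho_{obj}}{\rho_f}
Substituting knowns: 0.89833 = 913.6/rho_f
Solving for rho_f: rho_f = 913.6/0.89833 = 1017 kg/m³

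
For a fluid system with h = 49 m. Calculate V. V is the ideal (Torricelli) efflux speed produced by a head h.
Formula: V = \sqrt{2 g h}
V = √(2·9.81·49) = 31.01 m/s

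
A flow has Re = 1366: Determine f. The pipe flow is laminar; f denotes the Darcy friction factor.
Formula: f = \frac{64}{Re}
f = 64/1366 = 0.04685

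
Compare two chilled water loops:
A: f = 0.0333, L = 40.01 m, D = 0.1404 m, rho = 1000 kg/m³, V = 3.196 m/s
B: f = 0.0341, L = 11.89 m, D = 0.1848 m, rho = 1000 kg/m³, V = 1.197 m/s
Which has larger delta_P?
delta_P(A) = 48.47 kPa, delta_P(B) = 1.572 kPa. Answer: A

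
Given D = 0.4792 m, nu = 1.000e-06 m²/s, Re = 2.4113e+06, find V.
Formula: Re = \frac{V D}{\nu}
Substituting knowns: 2.4113e+06 = V·0.4792/1.000e-06
Solving for V: V = 2.4113e+06·1.000e-06/0.4792 = 5.032 m/s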